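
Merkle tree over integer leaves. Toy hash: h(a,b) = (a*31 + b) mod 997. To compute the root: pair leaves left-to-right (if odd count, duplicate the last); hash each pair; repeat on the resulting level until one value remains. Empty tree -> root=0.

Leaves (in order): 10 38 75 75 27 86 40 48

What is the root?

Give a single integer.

L0: [10, 38, 75, 75, 27, 86, 40, 48]
L1: h(10,38)=(10*31+38)%997=348 h(75,75)=(75*31+75)%997=406 h(27,86)=(27*31+86)%997=923 h(40,48)=(40*31+48)%997=291 -> [348, 406, 923, 291]
L2: h(348,406)=(348*31+406)%997=227 h(923,291)=(923*31+291)%997=988 -> [227, 988]
L3: h(227,988)=(227*31+988)%997=49 -> [49]

Answer: 49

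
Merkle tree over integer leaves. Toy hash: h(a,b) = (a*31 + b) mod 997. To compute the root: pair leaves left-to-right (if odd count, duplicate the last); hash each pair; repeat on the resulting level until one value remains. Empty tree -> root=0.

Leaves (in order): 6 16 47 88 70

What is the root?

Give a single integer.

Answer: 639

Derivation:
L0: [6, 16, 47, 88, 70]
L1: h(6,16)=(6*31+16)%997=202 h(47,88)=(47*31+88)%997=548 h(70,70)=(70*31+70)%997=246 -> [202, 548, 246]
L2: h(202,548)=(202*31+548)%997=828 h(246,246)=(246*31+246)%997=893 -> [828, 893]
L3: h(828,893)=(828*31+893)%997=639 -> [639]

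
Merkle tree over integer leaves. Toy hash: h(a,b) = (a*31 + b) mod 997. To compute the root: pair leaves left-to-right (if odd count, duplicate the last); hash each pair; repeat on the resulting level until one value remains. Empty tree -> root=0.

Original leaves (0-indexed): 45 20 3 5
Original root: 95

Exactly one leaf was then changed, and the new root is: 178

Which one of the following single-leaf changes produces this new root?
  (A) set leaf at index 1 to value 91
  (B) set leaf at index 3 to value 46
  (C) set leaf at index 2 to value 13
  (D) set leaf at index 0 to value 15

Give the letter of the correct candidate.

Original leaves: [45, 20, 3, 5]
Target new root: 178
Try each candidate change and compute the resulting root:
Candidate A: set leaf[1] = 91 -> leaves = [45, 91, 3, 5]
  L0: [45, 91, 3, 5]
  L1: h(45,91)=(45*31+91)%997=489 h(3,5)=(3*31+5)%997=98 -> [489, 98]
  L2: h(489,98)=(489*31+98)%997=302 -> [302]
  root = 302 != target 178
Candidate B: set leaf[3] = 46 -> leaves = [45, 20, 3, 46]
  L0: [45, 20, 3, 46]
  L1: h(45,20)=(45*31+20)%997=418 h(3,46)=(3*31+46)%997=139 -> [418, 139]
  L2: h(418,139)=(418*31+139)%997=136 -> [136]
  root = 136 != target 178
Candidate C: set leaf[2] = 13 -> leaves = [45, 20, 13, 5]
  L0: [45, 20, 13, 5]
  L1: h(45,20)=(45*31+20)%997=418 h(13,5)=(13*31+5)%997=408 -> [418, 408]
  L2: h(418,408)=(418*31+408)%997=405 -> [405]
  root = 405 != target 178
Candidate D: set leaf[0] = 15 -> leaves = [15, 20, 3, 5]
  L0: [15, 20, 3, 5]
  L1: h(15,20)=(15*31+20)%997=485 h(3,5)=(3*31+5)%997=98 -> [485, 98]
  L2: h(485,98)=(485*31+98)%997=178 -> [178]
  root = 178 == target 178  ** MATCH **
Candidate D produces the target root.

Answer: D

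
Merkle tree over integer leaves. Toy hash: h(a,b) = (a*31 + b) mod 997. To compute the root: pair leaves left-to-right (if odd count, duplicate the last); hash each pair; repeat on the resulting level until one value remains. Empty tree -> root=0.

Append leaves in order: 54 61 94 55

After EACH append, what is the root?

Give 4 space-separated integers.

After append 54 (leaves=[54]):
  L0: [54]
  root=54
After append 61 (leaves=[54, 61]):
  L0: [54, 61]
  L1: h(54,61)=(54*31+61)%997=738 -> [738]
  root=738
After append 94 (leaves=[54, 61, 94]):
  L0: [54, 61, 94]
  L1: h(54,61)=(54*31+61)%997=738 h(94,94)=(94*31+94)%997=17 -> [738, 17]
  L2: h(738,17)=(738*31+17)%997=961 -> [961]
  root=961
After append 55 (leaves=[54, 61, 94, 55]):
  L0: [54, 61, 94, 55]
  L1: h(54,61)=(54*31+61)%997=738 h(94,55)=(94*31+55)%997=975 -> [738, 975]
  L2: h(738,975)=(738*31+975)%997=922 -> [922]
  root=922

Answer: 54 738 961 922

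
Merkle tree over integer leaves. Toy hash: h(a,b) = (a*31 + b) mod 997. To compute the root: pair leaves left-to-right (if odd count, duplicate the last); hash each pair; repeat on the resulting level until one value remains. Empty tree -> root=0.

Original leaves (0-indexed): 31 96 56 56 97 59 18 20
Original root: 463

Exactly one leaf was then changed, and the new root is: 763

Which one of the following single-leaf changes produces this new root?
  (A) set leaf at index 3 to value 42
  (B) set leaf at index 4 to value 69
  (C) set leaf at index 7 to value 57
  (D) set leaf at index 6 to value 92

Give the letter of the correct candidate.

Answer: D

Derivation:
Original leaves: [31, 96, 56, 56, 97, 59, 18, 20]
Target new root: 763
Try each candidate change and compute the resulting root:
Candidate A: set leaf[3] = 42 -> leaves = [31, 96, 56, 42, 97, 59, 18, 20]
  L0: [31, 96, 56, 42, 97, 59, 18, 20]
  L1: h(31,96)=(31*31+96)%997=60 h(56,42)=(56*31+42)%997=781 h(97,59)=(97*31+59)%997=75 h(18,20)=(18*31+20)%997=578 -> [60, 781, 75, 578]
  L2: h(60,781)=(60*31+781)%997=647 h(75,578)=(75*31+578)%997=909 -> [647, 909]
  L3: h(647,909)=(647*31+909)%997=29 -> [29]
  root = 29 != target 763
Candidate B: set leaf[4] = 69 -> leaves = [31, 96, 56, 56, 69, 59, 18, 20]
  L0: [31, 96, 56, 56, 69, 59, 18, 20]
  L1: h(31,96)=(31*31+96)%997=60 h(56,56)=(56*31+56)%997=795 h(69,59)=(69*31+59)%997=204 h(18,20)=(18*31+20)%997=578 -> [60, 795, 204, 578]
  L2: h(60,795)=(60*31+795)%997=661 h(204,578)=(204*31+578)%997=920 -> [661, 920]
  L3: h(661,920)=(661*31+920)%997=474 -> [474]
  root = 474 != target 763
Candidate C: set leaf[7] = 57 -> leaves = [31, 96, 56, 56, 97, 59, 18, 57]
  L0: [31, 96, 56, 56, 97, 59, 18, 57]
  L1: h(31,96)=(31*31+96)%997=60 h(56,56)=(56*31+56)%997=795 h(97,59)=(97*31+59)%997=75 h(18,57)=(18*31+57)%997=615 -> [60, 795, 75, 615]
  L2: h(60,795)=(60*31+795)%997=661 h(75,615)=(75*31+615)%997=946 -> [661, 946]
  L3: h(661,946)=(661*31+946)%997=500 -> [500]
  root = 500 != target 763
Candidate D: set leaf[6] = 92 -> leaves = [31, 96, 56, 56, 97, 59, 92, 20]
  L0: [31, 96, 56, 56, 97, 59, 92, 20]
  L1: h(31,96)=(31*31+96)%997=60 h(56,56)=(56*31+56)%997=795 h(97,59)=(97*31+59)%997=75 h(92,20)=(92*31+20)%997=878 -> [60, 795, 75, 878]
  L2: h(60,795)=(60*31+795)%997=661 h(75,878)=(75*31+878)%997=212 -> [661, 212]
  L3: h(661,212)=(661*31+212)%997=763 -> [763]
  root = 763 == target 763  ** MATCH **
Candidate D produces the target root.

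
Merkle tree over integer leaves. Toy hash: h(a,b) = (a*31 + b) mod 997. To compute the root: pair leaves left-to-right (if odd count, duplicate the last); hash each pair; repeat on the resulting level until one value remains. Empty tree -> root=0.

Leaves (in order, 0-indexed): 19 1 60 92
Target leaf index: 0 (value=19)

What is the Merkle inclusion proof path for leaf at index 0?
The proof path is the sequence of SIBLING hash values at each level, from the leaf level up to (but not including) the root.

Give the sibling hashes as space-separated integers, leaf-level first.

Answer: 1 955

Derivation:
L0 (leaves): [19, 1, 60, 92], target index=0
L1: h(19,1)=(19*31+1)%997=590 [pair 0] h(60,92)=(60*31+92)%997=955 [pair 1] -> [590, 955]
  Sibling for proof at L0: 1
L2: h(590,955)=(590*31+955)%997=302 [pair 0] -> [302]
  Sibling for proof at L1: 955
Root: 302
Proof path (sibling hashes from leaf to root): [1, 955]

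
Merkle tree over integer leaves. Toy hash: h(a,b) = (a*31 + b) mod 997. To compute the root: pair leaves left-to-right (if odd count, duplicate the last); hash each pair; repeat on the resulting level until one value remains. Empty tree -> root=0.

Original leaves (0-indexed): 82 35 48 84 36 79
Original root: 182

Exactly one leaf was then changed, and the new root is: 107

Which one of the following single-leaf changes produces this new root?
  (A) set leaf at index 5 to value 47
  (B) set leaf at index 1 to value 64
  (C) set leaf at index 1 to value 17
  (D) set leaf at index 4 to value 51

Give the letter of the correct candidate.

Answer: D

Derivation:
Original leaves: [82, 35, 48, 84, 36, 79]
Target new root: 107
Try each candidate change and compute the resulting root:
Candidate A: set leaf[5] = 47 -> leaves = [82, 35, 48, 84, 36, 47]
  L0: [82, 35, 48, 84, 36, 47]
  L1: h(82,35)=(82*31+35)%997=583 h(48,84)=(48*31+84)%997=575 h(36,47)=(36*31+47)%997=166 -> [583, 575, 166]
  L2: h(583,575)=(583*31+575)%997=702 h(166,166)=(166*31+166)%997=327 -> [702, 327]
  L3: h(702,327)=(702*31+327)%997=155 -> [155]
  root = 155 != target 107
Candidate B: set leaf[1] = 64 -> leaves = [82, 64, 48, 84, 36, 79]
  L0: [82, 64, 48, 84, 36, 79]
  L1: h(82,64)=(82*31+64)%997=612 h(48,84)=(48*31+84)%997=575 h(36,79)=(36*31+79)%997=198 -> [612, 575, 198]
  L2: h(612,575)=(612*31+575)%997=604 h(198,198)=(198*31+198)%997=354 -> [604, 354]
  L3: h(604,354)=(604*31+354)%997=135 -> [135]
  root = 135 != target 107
Candidate C: set leaf[1] = 17 -> leaves = [82, 17, 48, 84, 36, 79]
  L0: [82, 17, 48, 84, 36, 79]
  L1: h(82,17)=(82*31+17)%997=565 h(48,84)=(48*31+84)%997=575 h(36,79)=(36*31+79)%997=198 -> [565, 575, 198]
  L2: h(565,575)=(565*31+575)%997=144 h(198,198)=(198*31+198)%997=354 -> [144, 354]
  L3: h(144,354)=(144*31+354)%997=830 -> [830]
  root = 830 != target 107
Candidate D: set leaf[4] = 51 -> leaves = [82, 35, 48, 84, 51, 79]
  L0: [82, 35, 48, 84, 51, 79]
  L1: h(82,35)=(82*31+35)%997=583 h(48,84)=(48*31+84)%997=575 h(51,79)=(51*31+79)%997=663 -> [583, 575, 663]
  L2: h(583,575)=(583*31+575)%997=702 h(663,663)=(663*31+663)%997=279 -> [702, 279]
  L3: h(702,279)=(702*31+279)%997=107 -> [107]
  root = 107 == target 107  ** MATCH **
Candidate D produces the target root.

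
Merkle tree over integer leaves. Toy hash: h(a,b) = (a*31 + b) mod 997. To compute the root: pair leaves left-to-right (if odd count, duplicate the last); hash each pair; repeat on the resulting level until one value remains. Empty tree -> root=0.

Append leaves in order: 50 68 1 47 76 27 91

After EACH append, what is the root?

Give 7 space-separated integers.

Answer: 50 621 340 386 60 486 18

Derivation:
After append 50 (leaves=[50]):
  L0: [50]
  root=50
After append 68 (leaves=[50, 68]):
  L0: [50, 68]
  L1: h(50,68)=(50*31+68)%997=621 -> [621]
  root=621
After append 1 (leaves=[50, 68, 1]):
  L0: [50, 68, 1]
  L1: h(50,68)=(50*31+68)%997=621 h(1,1)=(1*31+1)%997=32 -> [621, 32]
  L2: h(621,32)=(621*31+32)%997=340 -> [340]
  root=340
After append 47 (leaves=[50, 68, 1, 47]):
  L0: [50, 68, 1, 47]
  L1: h(50,68)=(50*31+68)%997=621 h(1,47)=(1*31+47)%997=78 -> [621, 78]
  L2: h(621,78)=(621*31+78)%997=386 -> [386]
  root=386
After append 76 (leaves=[50, 68, 1, 47, 76]):
  L0: [50, 68, 1, 47, 76]
  L1: h(50,68)=(50*31+68)%997=621 h(1,47)=(1*31+47)%997=78 h(76,76)=(76*31+76)%997=438 -> [621, 78, 438]
  L2: h(621,78)=(621*31+78)%997=386 h(438,438)=(438*31+438)%997=58 -> [386, 58]
  L3: h(386,58)=(386*31+58)%997=60 -> [60]
  root=60
After append 27 (leaves=[50, 68, 1, 47, 76, 27]):
  L0: [50, 68, 1, 47, 76, 27]
  L1: h(50,68)=(50*31+68)%997=621 h(1,47)=(1*31+47)%997=78 h(76,27)=(76*31+27)%997=389 -> [621, 78, 389]
  L2: h(621,78)=(621*31+78)%997=386 h(389,389)=(389*31+389)%997=484 -> [386, 484]
  L3: h(386,484)=(386*31+484)%997=486 -> [486]
  root=486
After append 91 (leaves=[50, 68, 1, 47, 76, 27, 91]):
  L0: [50, 68, 1, 47, 76, 27, 91]
  L1: h(50,68)=(50*31+68)%997=621 h(1,47)=(1*31+47)%997=78 h(76,27)=(76*31+27)%997=389 h(91,91)=(91*31+91)%997=918 -> [621, 78, 389, 918]
  L2: h(621,78)=(621*31+78)%997=386 h(389,918)=(389*31+918)%997=16 -> [386, 16]
  L3: h(386,16)=(386*31+16)%997=18 -> [18]
  root=18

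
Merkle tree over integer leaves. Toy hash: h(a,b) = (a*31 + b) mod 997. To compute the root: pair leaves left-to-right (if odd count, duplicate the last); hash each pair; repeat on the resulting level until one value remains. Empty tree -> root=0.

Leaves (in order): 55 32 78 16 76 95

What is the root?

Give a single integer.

Answer: 627

Derivation:
L0: [55, 32, 78, 16, 76, 95]
L1: h(55,32)=(55*31+32)%997=740 h(78,16)=(78*31+16)%997=440 h(76,95)=(76*31+95)%997=457 -> [740, 440, 457]
L2: h(740,440)=(740*31+440)%997=449 h(457,457)=(457*31+457)%997=666 -> [449, 666]
L3: h(449,666)=(449*31+666)%997=627 -> [627]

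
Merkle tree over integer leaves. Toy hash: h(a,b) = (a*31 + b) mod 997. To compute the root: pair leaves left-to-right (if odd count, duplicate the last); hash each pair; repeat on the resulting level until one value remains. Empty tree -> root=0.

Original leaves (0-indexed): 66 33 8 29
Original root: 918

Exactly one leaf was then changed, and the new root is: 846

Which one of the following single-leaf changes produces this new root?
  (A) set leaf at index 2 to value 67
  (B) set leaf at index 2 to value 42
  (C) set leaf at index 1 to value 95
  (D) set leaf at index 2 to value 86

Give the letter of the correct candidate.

Original leaves: [66, 33, 8, 29]
Target new root: 846
Try each candidate change and compute the resulting root:
Candidate A: set leaf[2] = 67 -> leaves = [66, 33, 67, 29]
  L0: [66, 33, 67, 29]
  L1: h(66,33)=(66*31+33)%997=85 h(67,29)=(67*31+29)%997=112 -> [85, 112]
  L2: h(85,112)=(85*31+112)%997=753 -> [753]
  root = 753 != target 846
Candidate B: set leaf[2] = 42 -> leaves = [66, 33, 42, 29]
  L0: [66, 33, 42, 29]
  L1: h(66,33)=(66*31+33)%997=85 h(42,29)=(42*31+29)%997=334 -> [85, 334]
  L2: h(85,334)=(85*31+334)%997=975 -> [975]
  root = 975 != target 846
Candidate C: set leaf[1] = 95 -> leaves = [66, 95, 8, 29]
  L0: [66, 95, 8, 29]
  L1: h(66,95)=(66*31+95)%997=147 h(8,29)=(8*31+29)%997=277 -> [147, 277]
  L2: h(147,277)=(147*31+277)%997=846 -> [846]
  root = 846 == target 846  ** MATCH **
Candidate D: set leaf[2] = 86 -> leaves = [66, 33, 86, 29]
  L0: [66, 33, 86, 29]
  L1: h(66,33)=(66*31+33)%997=85 h(86,29)=(86*31+29)%997=701 -> [85, 701]
  L2: h(85,701)=(85*31+701)%997=345 -> [345]
  root = 345 != target 846
Candidate C produces the target root.

Answer: C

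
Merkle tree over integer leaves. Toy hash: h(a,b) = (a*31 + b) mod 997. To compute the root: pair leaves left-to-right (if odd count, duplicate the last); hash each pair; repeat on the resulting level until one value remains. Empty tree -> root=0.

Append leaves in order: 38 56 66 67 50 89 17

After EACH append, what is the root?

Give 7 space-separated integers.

Answer: 38 237 486 487 495 746 648

Derivation:
After append 38 (leaves=[38]):
  L0: [38]
  root=38
After append 56 (leaves=[38, 56]):
  L0: [38, 56]
  L1: h(38,56)=(38*31+56)%997=237 -> [237]
  root=237
After append 66 (leaves=[38, 56, 66]):
  L0: [38, 56, 66]
  L1: h(38,56)=(38*31+56)%997=237 h(66,66)=(66*31+66)%997=118 -> [237, 118]
  L2: h(237,118)=(237*31+118)%997=486 -> [486]
  root=486
After append 67 (leaves=[38, 56, 66, 67]):
  L0: [38, 56, 66, 67]
  L1: h(38,56)=(38*31+56)%997=237 h(66,67)=(66*31+67)%997=119 -> [237, 119]
  L2: h(237,119)=(237*31+119)%997=487 -> [487]
  root=487
After append 50 (leaves=[38, 56, 66, 67, 50]):
  L0: [38, 56, 66, 67, 50]
  L1: h(38,56)=(38*31+56)%997=237 h(66,67)=(66*31+67)%997=119 h(50,50)=(50*31+50)%997=603 -> [237, 119, 603]
  L2: h(237,119)=(237*31+119)%997=487 h(603,603)=(603*31+603)%997=353 -> [487, 353]
  L3: h(487,353)=(487*31+353)%997=495 -> [495]
  root=495
After append 89 (leaves=[38, 56, 66, 67, 50, 89]):
  L0: [38, 56, 66, 67, 50, 89]
  L1: h(38,56)=(38*31+56)%997=237 h(66,67)=(66*31+67)%997=119 h(50,89)=(50*31+89)%997=642 -> [237, 119, 642]
  L2: h(237,119)=(237*31+119)%997=487 h(642,642)=(642*31+642)%997=604 -> [487, 604]
  L3: h(487,604)=(487*31+604)%997=746 -> [746]
  root=746
After append 17 (leaves=[38, 56, 66, 67, 50, 89, 17]):
  L0: [38, 56, 66, 67, 50, 89, 17]
  L1: h(38,56)=(38*31+56)%997=237 h(66,67)=(66*31+67)%997=119 h(50,89)=(50*31+89)%997=642 h(17,17)=(17*31+17)%997=544 -> [237, 119, 642, 544]
  L2: h(237,119)=(237*31+119)%997=487 h(642,544)=(642*31+544)%997=506 -> [487, 506]
  L3: h(487,506)=(487*31+506)%997=648 -> [648]
  root=648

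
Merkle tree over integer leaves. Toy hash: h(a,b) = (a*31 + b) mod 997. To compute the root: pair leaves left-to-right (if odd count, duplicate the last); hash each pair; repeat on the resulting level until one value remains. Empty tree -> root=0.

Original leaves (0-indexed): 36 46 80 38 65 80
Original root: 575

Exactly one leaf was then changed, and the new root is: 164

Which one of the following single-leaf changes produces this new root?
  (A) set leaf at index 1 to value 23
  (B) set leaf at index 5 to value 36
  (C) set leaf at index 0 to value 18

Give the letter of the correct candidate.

Original leaves: [36, 46, 80, 38, 65, 80]
Target new root: 164
Try each candidate change and compute the resulting root:
Candidate A: set leaf[1] = 23 -> leaves = [36, 23, 80, 38, 65, 80]
  L0: [36, 23, 80, 38, 65, 80]
  L1: h(36,23)=(36*31+23)%997=142 h(80,38)=(80*31+38)%997=524 h(65,80)=(65*31+80)%997=101 -> [142, 524, 101]
  L2: h(142,524)=(142*31+524)%997=938 h(101,101)=(101*31+101)%997=241 -> [938, 241]
  L3: h(938,241)=(938*31+241)%997=406 -> [406]
  root = 406 != target 164
Candidate B: set leaf[5] = 36 -> leaves = [36, 46, 80, 38, 65, 36]
  L0: [36, 46, 80, 38, 65, 36]
  L1: h(36,46)=(36*31+46)%997=165 h(80,38)=(80*31+38)%997=524 h(65,36)=(65*31+36)%997=57 -> [165, 524, 57]
  L2: h(165,524)=(165*31+524)%997=654 h(57,57)=(57*31+57)%997=827 -> [654, 827]
  L3: h(654,827)=(654*31+827)%997=164 -> [164]
  root = 164 == target 164  ** MATCH **
Candidate C: set leaf[0] = 18 -> leaves = [18, 46, 80, 38, 65, 80]
  L0: [18, 46, 80, 38, 65, 80]
  L1: h(18,46)=(18*31+46)%997=604 h(80,38)=(80*31+38)%997=524 h(65,80)=(65*31+80)%997=101 -> [604, 524, 101]
  L2: h(604,524)=(604*31+524)%997=305 h(101,101)=(101*31+101)%997=241 -> [305, 241]
  L3: h(305,241)=(305*31+241)%997=723 -> [723]
  root = 723 != target 164
Candidate B produces the target root.

Answer: B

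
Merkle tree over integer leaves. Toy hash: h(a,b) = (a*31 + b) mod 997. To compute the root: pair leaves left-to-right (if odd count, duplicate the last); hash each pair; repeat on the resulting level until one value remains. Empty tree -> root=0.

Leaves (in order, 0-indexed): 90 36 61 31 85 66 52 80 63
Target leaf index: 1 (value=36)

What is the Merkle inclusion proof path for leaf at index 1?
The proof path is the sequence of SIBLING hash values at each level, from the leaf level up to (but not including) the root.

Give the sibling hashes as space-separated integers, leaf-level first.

L0 (leaves): [90, 36, 61, 31, 85, 66, 52, 80, 63], target index=1
L1: h(90,36)=(90*31+36)%997=832 [pair 0] h(61,31)=(61*31+31)%997=925 [pair 1] h(85,66)=(85*31+66)%997=707 [pair 2] h(52,80)=(52*31+80)%997=695 [pair 3] h(63,63)=(63*31+63)%997=22 [pair 4] -> [832, 925, 707, 695, 22]
  Sibling for proof at L0: 90
L2: h(832,925)=(832*31+925)%997=795 [pair 0] h(707,695)=(707*31+695)%997=678 [pair 1] h(22,22)=(22*31+22)%997=704 [pair 2] -> [795, 678, 704]
  Sibling for proof at L1: 925
L3: h(795,678)=(795*31+678)%997=398 [pair 0] h(704,704)=(704*31+704)%997=594 [pair 1] -> [398, 594]
  Sibling for proof at L2: 678
L4: h(398,594)=(398*31+594)%997=968 [pair 0] -> [968]
  Sibling for proof at L3: 594
Root: 968
Proof path (sibling hashes from leaf to root): [90, 925, 678, 594]

Answer: 90 925 678 594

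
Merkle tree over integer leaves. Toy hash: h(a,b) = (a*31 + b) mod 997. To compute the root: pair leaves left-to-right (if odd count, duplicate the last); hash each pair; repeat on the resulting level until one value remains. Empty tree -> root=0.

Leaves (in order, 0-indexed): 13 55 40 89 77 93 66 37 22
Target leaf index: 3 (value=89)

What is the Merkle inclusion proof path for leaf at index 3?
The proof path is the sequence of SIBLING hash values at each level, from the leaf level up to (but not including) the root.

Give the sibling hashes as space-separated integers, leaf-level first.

L0 (leaves): [13, 55, 40, 89, 77, 93, 66, 37, 22], target index=3
L1: h(13,55)=(13*31+55)%997=458 [pair 0] h(40,89)=(40*31+89)%997=332 [pair 1] h(77,93)=(77*31+93)%997=486 [pair 2] h(66,37)=(66*31+37)%997=89 [pair 3] h(22,22)=(22*31+22)%997=704 [pair 4] -> [458, 332, 486, 89, 704]
  Sibling for proof at L0: 40
L2: h(458,332)=(458*31+332)%997=572 [pair 0] h(486,89)=(486*31+89)%997=200 [pair 1] h(704,704)=(704*31+704)%997=594 [pair 2] -> [572, 200, 594]
  Sibling for proof at L1: 458
L3: h(572,200)=(572*31+200)%997=983 [pair 0] h(594,594)=(594*31+594)%997=65 [pair 1] -> [983, 65]
  Sibling for proof at L2: 200
L4: h(983,65)=(983*31+65)%997=628 [pair 0] -> [628]
  Sibling for proof at L3: 65
Root: 628
Proof path (sibling hashes from leaf to root): [40, 458, 200, 65]

Answer: 40 458 200 65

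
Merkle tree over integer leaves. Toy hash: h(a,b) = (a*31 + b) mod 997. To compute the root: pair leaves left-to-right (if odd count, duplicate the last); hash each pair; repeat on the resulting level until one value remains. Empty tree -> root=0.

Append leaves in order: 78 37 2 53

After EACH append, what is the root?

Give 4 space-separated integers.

Answer: 78 461 397 448

Derivation:
After append 78 (leaves=[78]):
  L0: [78]
  root=78
After append 37 (leaves=[78, 37]):
  L0: [78, 37]
  L1: h(78,37)=(78*31+37)%997=461 -> [461]
  root=461
After append 2 (leaves=[78, 37, 2]):
  L0: [78, 37, 2]
  L1: h(78,37)=(78*31+37)%997=461 h(2,2)=(2*31+2)%997=64 -> [461, 64]
  L2: h(461,64)=(461*31+64)%997=397 -> [397]
  root=397
After append 53 (leaves=[78, 37, 2, 53]):
  L0: [78, 37, 2, 53]
  L1: h(78,37)=(78*31+37)%997=461 h(2,53)=(2*31+53)%997=115 -> [461, 115]
  L2: h(461,115)=(461*31+115)%997=448 -> [448]
  root=448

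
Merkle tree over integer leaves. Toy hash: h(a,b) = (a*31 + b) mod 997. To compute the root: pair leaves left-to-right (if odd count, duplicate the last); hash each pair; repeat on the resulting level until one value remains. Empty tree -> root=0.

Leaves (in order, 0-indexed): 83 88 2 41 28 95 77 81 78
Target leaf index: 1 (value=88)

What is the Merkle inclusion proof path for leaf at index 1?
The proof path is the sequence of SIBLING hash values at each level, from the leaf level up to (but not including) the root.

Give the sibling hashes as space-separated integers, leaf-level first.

L0 (leaves): [83, 88, 2, 41, 28, 95, 77, 81, 78], target index=1
L1: h(83,88)=(83*31+88)%997=667 [pair 0] h(2,41)=(2*31+41)%997=103 [pair 1] h(28,95)=(28*31+95)%997=963 [pair 2] h(77,81)=(77*31+81)%997=474 [pair 3] h(78,78)=(78*31+78)%997=502 [pair 4] -> [667, 103, 963, 474, 502]
  Sibling for proof at L0: 83
L2: h(667,103)=(667*31+103)%997=840 [pair 0] h(963,474)=(963*31+474)%997=417 [pair 1] h(502,502)=(502*31+502)%997=112 [pair 2] -> [840, 417, 112]
  Sibling for proof at L1: 103
L3: h(840,417)=(840*31+417)%997=535 [pair 0] h(112,112)=(112*31+112)%997=593 [pair 1] -> [535, 593]
  Sibling for proof at L2: 417
L4: h(535,593)=(535*31+593)%997=229 [pair 0] -> [229]
  Sibling for proof at L3: 593
Root: 229
Proof path (sibling hashes from leaf to root): [83, 103, 417, 593]

Answer: 83 103 417 593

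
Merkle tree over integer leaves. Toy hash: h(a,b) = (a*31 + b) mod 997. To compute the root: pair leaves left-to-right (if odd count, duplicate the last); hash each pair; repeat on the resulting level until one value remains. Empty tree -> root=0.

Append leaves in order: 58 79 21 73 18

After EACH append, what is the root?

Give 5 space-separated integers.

Answer: 58 880 36 88 223

Derivation:
After append 58 (leaves=[58]):
  L0: [58]
  root=58
After append 79 (leaves=[58, 79]):
  L0: [58, 79]
  L1: h(58,79)=(58*31+79)%997=880 -> [880]
  root=880
After append 21 (leaves=[58, 79, 21]):
  L0: [58, 79, 21]
  L1: h(58,79)=(58*31+79)%997=880 h(21,21)=(21*31+21)%997=672 -> [880, 672]
  L2: h(880,672)=(880*31+672)%997=36 -> [36]
  root=36
After append 73 (leaves=[58, 79, 21, 73]):
  L0: [58, 79, 21, 73]
  L1: h(58,79)=(58*31+79)%997=880 h(21,73)=(21*31+73)%997=724 -> [880, 724]
  L2: h(880,724)=(880*31+724)%997=88 -> [88]
  root=88
After append 18 (leaves=[58, 79, 21, 73, 18]):
  L0: [58, 79, 21, 73, 18]
  L1: h(58,79)=(58*31+79)%997=880 h(21,73)=(21*31+73)%997=724 h(18,18)=(18*31+18)%997=576 -> [880, 724, 576]
  L2: h(880,724)=(880*31+724)%997=88 h(576,576)=(576*31+576)%997=486 -> [88, 486]
  L3: h(88,486)=(88*31+486)%997=223 -> [223]
  root=223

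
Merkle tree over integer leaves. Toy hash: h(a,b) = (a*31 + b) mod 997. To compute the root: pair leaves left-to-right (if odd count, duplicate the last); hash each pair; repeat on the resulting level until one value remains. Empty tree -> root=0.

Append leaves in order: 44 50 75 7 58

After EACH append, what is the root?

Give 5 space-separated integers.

After append 44 (leaves=[44]):
  L0: [44]
  root=44
After append 50 (leaves=[44, 50]):
  L0: [44, 50]
  L1: h(44,50)=(44*31+50)%997=417 -> [417]
  root=417
After append 75 (leaves=[44, 50, 75]):
  L0: [44, 50, 75]
  L1: h(44,50)=(44*31+50)%997=417 h(75,75)=(75*31+75)%997=406 -> [417, 406]
  L2: h(417,406)=(417*31+406)%997=372 -> [372]
  root=372
After append 7 (leaves=[44, 50, 75, 7]):
  L0: [44, 50, 75, 7]
  L1: h(44,50)=(44*31+50)%997=417 h(75,7)=(75*31+7)%997=338 -> [417, 338]
  L2: h(417,338)=(417*31+338)%997=304 -> [304]
  root=304
After append 58 (leaves=[44, 50, 75, 7, 58]):
  L0: [44, 50, 75, 7, 58]
  L1: h(44,50)=(44*31+50)%997=417 h(75,7)=(75*31+7)%997=338 h(58,58)=(58*31+58)%997=859 -> [417, 338, 859]
  L2: h(417,338)=(417*31+338)%997=304 h(859,859)=(859*31+859)%997=569 -> [304, 569]
  L3: h(304,569)=(304*31+569)%997=23 -> [23]
  root=23

Answer: 44 417 372 304 23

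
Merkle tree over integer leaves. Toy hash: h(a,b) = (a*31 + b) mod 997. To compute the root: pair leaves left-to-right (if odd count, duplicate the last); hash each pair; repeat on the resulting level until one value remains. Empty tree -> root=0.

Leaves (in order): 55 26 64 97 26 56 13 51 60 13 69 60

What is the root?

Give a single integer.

Answer: 426

Derivation:
L0: [55, 26, 64, 97, 26, 56, 13, 51, 60, 13, 69, 60]
L1: h(55,26)=(55*31+26)%997=734 h(64,97)=(64*31+97)%997=87 h(26,56)=(26*31+56)%997=862 h(13,51)=(13*31+51)%997=454 h(60,13)=(60*31+13)%997=876 h(69,60)=(69*31+60)%997=205 -> [734, 87, 862, 454, 876, 205]
L2: h(734,87)=(734*31+87)%997=907 h(862,454)=(862*31+454)%997=257 h(876,205)=(876*31+205)%997=442 -> [907, 257, 442]
L3: h(907,257)=(907*31+257)%997=458 h(442,442)=(442*31+442)%997=186 -> [458, 186]
L4: h(458,186)=(458*31+186)%997=426 -> [426]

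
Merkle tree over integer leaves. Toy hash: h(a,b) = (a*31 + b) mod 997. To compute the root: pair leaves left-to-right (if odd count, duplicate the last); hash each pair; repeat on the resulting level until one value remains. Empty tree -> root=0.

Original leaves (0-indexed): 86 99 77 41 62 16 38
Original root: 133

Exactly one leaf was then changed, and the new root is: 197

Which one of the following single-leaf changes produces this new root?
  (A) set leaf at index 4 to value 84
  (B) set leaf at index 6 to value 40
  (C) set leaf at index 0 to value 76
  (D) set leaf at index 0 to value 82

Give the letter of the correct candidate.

Answer: B

Derivation:
Original leaves: [86, 99, 77, 41, 62, 16, 38]
Target new root: 197
Try each candidate change and compute the resulting root:
Candidate A: set leaf[4] = 84 -> leaves = [86, 99, 77, 41, 84, 16, 38]
  L0: [86, 99, 77, 41, 84, 16, 38]
  L1: h(86,99)=(86*31+99)%997=771 h(77,41)=(77*31+41)%997=434 h(84,16)=(84*31+16)%997=626 h(38,38)=(38*31+38)%997=219 -> [771, 434, 626, 219]
  L2: h(771,434)=(771*31+434)%997=407 h(626,219)=(626*31+219)%997=682 -> [407, 682]
  L3: h(407,682)=(407*31+682)%997=338 -> [338]
  root = 338 != target 197
Candidate B: set leaf[6] = 40 -> leaves = [86, 99, 77, 41, 62, 16, 40]
  L0: [86, 99, 77, 41, 62, 16, 40]
  L1: h(86,99)=(86*31+99)%997=771 h(77,41)=(77*31+41)%997=434 h(62,16)=(62*31+16)%997=941 h(40,40)=(40*31+40)%997=283 -> [771, 434, 941, 283]
  L2: h(771,434)=(771*31+434)%997=407 h(941,283)=(941*31+283)%997=541 -> [407, 541]
  L3: h(407,541)=(407*31+541)%997=197 -> [197]
  root = 197 == target 197  ** MATCH **
Candidate C: set leaf[0] = 76 -> leaves = [76, 99, 77, 41, 62, 16, 38]
  L0: [76, 99, 77, 41, 62, 16, 38]
  L1: h(76,99)=(76*31+99)%997=461 h(77,41)=(77*31+41)%997=434 h(62,16)=(62*31+16)%997=941 h(38,38)=(38*31+38)%997=219 -> [461, 434, 941, 219]
  L2: h(461,434)=(461*31+434)%997=767 h(941,219)=(941*31+219)%997=477 -> [767, 477]
  L3: h(767,477)=(767*31+477)%997=326 -> [326]
  root = 326 != target 197
Candidate D: set leaf[0] = 82 -> leaves = [82, 99, 77, 41, 62, 16, 38]
  L0: [82, 99, 77, 41, 62, 16, 38]
  L1: h(82,99)=(82*31+99)%997=647 h(77,41)=(77*31+41)%997=434 h(62,16)=(62*31+16)%997=941 h(38,38)=(38*31+38)%997=219 -> [647, 434, 941, 219]
  L2: h(647,434)=(647*31+434)%997=551 h(941,219)=(941*31+219)%997=477 -> [551, 477]
  L3: h(551,477)=(551*31+477)%997=609 -> [609]
  root = 609 != target 197
Candidate B produces the target root.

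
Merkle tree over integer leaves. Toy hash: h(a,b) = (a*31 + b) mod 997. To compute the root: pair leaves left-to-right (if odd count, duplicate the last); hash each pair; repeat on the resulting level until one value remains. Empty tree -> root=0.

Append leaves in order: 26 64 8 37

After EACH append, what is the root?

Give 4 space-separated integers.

After append 26 (leaves=[26]):
  L0: [26]
  root=26
After append 64 (leaves=[26, 64]):
  L0: [26, 64]
  L1: h(26,64)=(26*31+64)%997=870 -> [870]
  root=870
After append 8 (leaves=[26, 64, 8]):
  L0: [26, 64, 8]
  L1: h(26,64)=(26*31+64)%997=870 h(8,8)=(8*31+8)%997=256 -> [870, 256]
  L2: h(870,256)=(870*31+256)%997=307 -> [307]
  root=307
After append 37 (leaves=[26, 64, 8, 37]):
  L0: [26, 64, 8, 37]
  L1: h(26,64)=(26*31+64)%997=870 h(8,37)=(8*31+37)%997=285 -> [870, 285]
  L2: h(870,285)=(870*31+285)%997=336 -> [336]
  root=336

Answer: 26 870 307 336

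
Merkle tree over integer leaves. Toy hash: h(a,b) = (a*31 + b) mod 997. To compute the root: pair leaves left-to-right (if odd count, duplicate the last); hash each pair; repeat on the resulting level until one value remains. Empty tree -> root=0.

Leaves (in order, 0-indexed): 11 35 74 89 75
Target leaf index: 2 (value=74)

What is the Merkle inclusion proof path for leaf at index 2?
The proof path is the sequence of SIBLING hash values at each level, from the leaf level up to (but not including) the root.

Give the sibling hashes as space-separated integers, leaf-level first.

Answer: 89 376 31

Derivation:
L0 (leaves): [11, 35, 74, 89, 75], target index=2
L1: h(11,35)=(11*31+35)%997=376 [pair 0] h(74,89)=(74*31+89)%997=389 [pair 1] h(75,75)=(75*31+75)%997=406 [pair 2] -> [376, 389, 406]
  Sibling for proof at L0: 89
L2: h(376,389)=(376*31+389)%997=81 [pair 0] h(406,406)=(406*31+406)%997=31 [pair 1] -> [81, 31]
  Sibling for proof at L1: 376
L3: h(81,31)=(81*31+31)%997=548 [pair 0] -> [548]
  Sibling for proof at L2: 31
Root: 548
Proof path (sibling hashes from leaf to root): [89, 376, 31]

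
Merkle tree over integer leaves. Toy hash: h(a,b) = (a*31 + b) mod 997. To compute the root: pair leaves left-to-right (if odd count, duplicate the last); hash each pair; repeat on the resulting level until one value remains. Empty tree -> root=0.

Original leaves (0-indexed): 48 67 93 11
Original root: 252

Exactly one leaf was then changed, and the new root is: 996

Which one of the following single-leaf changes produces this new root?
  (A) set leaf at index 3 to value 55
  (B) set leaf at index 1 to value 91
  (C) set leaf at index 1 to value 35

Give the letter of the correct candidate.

Answer: B

Derivation:
Original leaves: [48, 67, 93, 11]
Target new root: 996
Try each candidate change and compute the resulting root:
Candidate A: set leaf[3] = 55 -> leaves = [48, 67, 93, 55]
  L0: [48, 67, 93, 55]
  L1: h(48,67)=(48*31+67)%997=558 h(93,55)=(93*31+55)%997=944 -> [558, 944]
  L2: h(558,944)=(558*31+944)%997=296 -> [296]
  root = 296 != target 996
Candidate B: set leaf[1] = 91 -> leaves = [48, 91, 93, 11]
  L0: [48, 91, 93, 11]
  L1: h(48,91)=(48*31+91)%997=582 h(93,11)=(93*31+11)%997=900 -> [582, 900]
  L2: h(582,900)=(582*31+900)%997=996 -> [996]
  root = 996 == target 996  ** MATCH **
Candidate C: set leaf[1] = 35 -> leaves = [48, 35, 93, 11]
  L0: [48, 35, 93, 11]
  L1: h(48,35)=(48*31+35)%997=526 h(93,11)=(93*31+11)%997=900 -> [526, 900]
  L2: h(526,900)=(526*31+900)%997=257 -> [257]
  root = 257 != target 996
Candidate B produces the target root.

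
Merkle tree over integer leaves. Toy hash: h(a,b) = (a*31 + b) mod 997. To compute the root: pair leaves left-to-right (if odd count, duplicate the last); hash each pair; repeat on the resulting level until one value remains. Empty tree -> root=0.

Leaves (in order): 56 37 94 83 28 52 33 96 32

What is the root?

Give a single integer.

L0: [56, 37, 94, 83, 28, 52, 33, 96, 32]
L1: h(56,37)=(56*31+37)%997=776 h(94,83)=(94*31+83)%997=6 h(28,52)=(28*31+52)%997=920 h(33,96)=(33*31+96)%997=122 h(32,32)=(32*31+32)%997=27 -> [776, 6, 920, 122, 27]
L2: h(776,6)=(776*31+6)%997=134 h(920,122)=(920*31+122)%997=726 h(27,27)=(27*31+27)%997=864 -> [134, 726, 864]
L3: h(134,726)=(134*31+726)%997=892 h(864,864)=(864*31+864)%997=729 -> [892, 729]
L4: h(892,729)=(892*31+729)%997=465 -> [465]

Answer: 465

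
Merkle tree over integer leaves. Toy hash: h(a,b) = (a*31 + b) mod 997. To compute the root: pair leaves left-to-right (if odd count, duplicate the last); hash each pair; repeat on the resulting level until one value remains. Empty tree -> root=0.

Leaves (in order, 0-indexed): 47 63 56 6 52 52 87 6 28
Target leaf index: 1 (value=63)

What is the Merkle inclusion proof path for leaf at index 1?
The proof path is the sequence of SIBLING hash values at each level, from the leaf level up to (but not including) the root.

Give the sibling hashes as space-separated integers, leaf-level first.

L0 (leaves): [47, 63, 56, 6, 52, 52, 87, 6, 28], target index=1
L1: h(47,63)=(47*31+63)%997=523 [pair 0] h(56,6)=(56*31+6)%997=745 [pair 1] h(52,52)=(52*31+52)%997=667 [pair 2] h(87,6)=(87*31+6)%997=709 [pair 3] h(28,28)=(28*31+28)%997=896 [pair 4] -> [523, 745, 667, 709, 896]
  Sibling for proof at L0: 47
L2: h(523,745)=(523*31+745)%997=9 [pair 0] h(667,709)=(667*31+709)%997=449 [pair 1] h(896,896)=(896*31+896)%997=756 [pair 2] -> [9, 449, 756]
  Sibling for proof at L1: 745
L3: h(9,449)=(9*31+449)%997=728 [pair 0] h(756,756)=(756*31+756)%997=264 [pair 1] -> [728, 264]
  Sibling for proof at L2: 449
L4: h(728,264)=(728*31+264)%997=898 [pair 0] -> [898]
  Sibling for proof at L3: 264
Root: 898
Proof path (sibling hashes from leaf to root): [47, 745, 449, 264]

Answer: 47 745 449 264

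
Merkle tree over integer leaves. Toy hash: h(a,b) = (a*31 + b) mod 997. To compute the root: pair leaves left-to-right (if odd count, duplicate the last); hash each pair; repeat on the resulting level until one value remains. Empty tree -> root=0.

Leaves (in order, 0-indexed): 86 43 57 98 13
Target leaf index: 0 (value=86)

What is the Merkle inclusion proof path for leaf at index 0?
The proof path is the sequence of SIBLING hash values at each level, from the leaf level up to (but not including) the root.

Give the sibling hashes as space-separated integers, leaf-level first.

Answer: 43 868 351

Derivation:
L0 (leaves): [86, 43, 57, 98, 13], target index=0
L1: h(86,43)=(86*31+43)%997=715 [pair 0] h(57,98)=(57*31+98)%997=868 [pair 1] h(13,13)=(13*31+13)%997=416 [pair 2] -> [715, 868, 416]
  Sibling for proof at L0: 43
L2: h(715,868)=(715*31+868)%997=102 [pair 0] h(416,416)=(416*31+416)%997=351 [pair 1] -> [102, 351]
  Sibling for proof at L1: 868
L3: h(102,351)=(102*31+351)%997=522 [pair 0] -> [522]
  Sibling for proof at L2: 351
Root: 522
Proof path (sibling hashes from leaf to root): [43, 868, 351]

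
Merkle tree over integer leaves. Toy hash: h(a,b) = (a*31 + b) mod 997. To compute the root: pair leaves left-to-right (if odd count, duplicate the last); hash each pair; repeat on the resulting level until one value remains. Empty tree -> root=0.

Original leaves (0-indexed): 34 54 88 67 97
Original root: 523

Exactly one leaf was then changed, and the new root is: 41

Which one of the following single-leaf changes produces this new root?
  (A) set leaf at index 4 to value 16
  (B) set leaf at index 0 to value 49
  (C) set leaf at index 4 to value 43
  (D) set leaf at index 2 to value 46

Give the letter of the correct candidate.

Original leaves: [34, 54, 88, 67, 97]
Target new root: 41
Try each candidate change and compute the resulting root:
Candidate A: set leaf[4] = 16 -> leaves = [34, 54, 88, 67, 16]
  L0: [34, 54, 88, 67, 16]
  L1: h(34,54)=(34*31+54)%997=111 h(88,67)=(88*31+67)%997=801 h(16,16)=(16*31+16)%997=512 -> [111, 801, 512]
  L2: h(111,801)=(111*31+801)%997=254 h(512,512)=(512*31+512)%997=432 -> [254, 432]
  L3: h(254,432)=(254*31+432)%997=330 -> [330]
  root = 330 != target 41
Candidate B: set leaf[0] = 49 -> leaves = [49, 54, 88, 67, 97]
  L0: [49, 54, 88, 67, 97]
  L1: h(49,54)=(49*31+54)%997=576 h(88,67)=(88*31+67)%997=801 h(97,97)=(97*31+97)%997=113 -> [576, 801, 113]
  L2: h(576,801)=(576*31+801)%997=711 h(113,113)=(113*31+113)%997=625 -> [711, 625]
  L3: h(711,625)=(711*31+625)%997=732 -> [732]
  root = 732 != target 41
Candidate C: set leaf[4] = 43 -> leaves = [34, 54, 88, 67, 43]
  L0: [34, 54, 88, 67, 43]
  L1: h(34,54)=(34*31+54)%997=111 h(88,67)=(88*31+67)%997=801 h(43,43)=(43*31+43)%997=379 -> [111, 801, 379]
  L2: h(111,801)=(111*31+801)%997=254 h(379,379)=(379*31+379)%997=164 -> [254, 164]
  L3: h(254,164)=(254*31+164)%997=62 -> [62]
  root = 62 != target 41
Candidate D: set leaf[2] = 46 -> leaves = [34, 54, 46, 67, 97]
  L0: [34, 54, 46, 67, 97]
  L1: h(34,54)=(34*31+54)%997=111 h(46,67)=(46*31+67)%997=496 h(97,97)=(97*31+97)%997=113 -> [111, 496, 113]
  L2: h(111,496)=(111*31+496)%997=946 h(113,113)=(113*31+113)%997=625 -> [946, 625]
  L3: h(946,625)=(946*31+625)%997=41 -> [41]
  root = 41 == target 41  ** MATCH **
Candidate D produces the target root.

Answer: D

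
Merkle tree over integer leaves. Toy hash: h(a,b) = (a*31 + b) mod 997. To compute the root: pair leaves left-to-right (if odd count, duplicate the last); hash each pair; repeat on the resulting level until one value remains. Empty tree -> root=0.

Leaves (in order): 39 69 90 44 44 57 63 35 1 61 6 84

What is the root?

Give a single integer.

Answer: 835

Derivation:
L0: [39, 69, 90, 44, 44, 57, 63, 35, 1, 61, 6, 84]
L1: h(39,69)=(39*31+69)%997=281 h(90,44)=(90*31+44)%997=840 h(44,57)=(44*31+57)%997=424 h(63,35)=(63*31+35)%997=991 h(1,61)=(1*31+61)%997=92 h(6,84)=(6*31+84)%997=270 -> [281, 840, 424, 991, 92, 270]
L2: h(281,840)=(281*31+840)%997=578 h(424,991)=(424*31+991)%997=177 h(92,270)=(92*31+270)%997=131 -> [578, 177, 131]
L3: h(578,177)=(578*31+177)%997=149 h(131,131)=(131*31+131)%997=204 -> [149, 204]
L4: h(149,204)=(149*31+204)%997=835 -> [835]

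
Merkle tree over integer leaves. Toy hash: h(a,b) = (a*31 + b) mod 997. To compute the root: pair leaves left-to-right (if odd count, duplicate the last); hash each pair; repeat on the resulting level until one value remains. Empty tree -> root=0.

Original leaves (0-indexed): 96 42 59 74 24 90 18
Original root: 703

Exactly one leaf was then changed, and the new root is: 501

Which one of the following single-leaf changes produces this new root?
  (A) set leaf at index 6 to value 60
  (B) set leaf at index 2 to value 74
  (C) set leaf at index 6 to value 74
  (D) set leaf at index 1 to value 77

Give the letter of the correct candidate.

Answer: C

Derivation:
Original leaves: [96, 42, 59, 74, 24, 90, 18]
Target new root: 501
Try each candidate change and compute the resulting root:
Candidate A: set leaf[6] = 60 -> leaves = [96, 42, 59, 74, 24, 90, 60]
  L0: [96, 42, 59, 74, 24, 90, 60]
  L1: h(96,42)=(96*31+42)%997=27 h(59,74)=(59*31+74)%997=906 h(24,90)=(24*31+90)%997=834 h(60,60)=(60*31+60)%997=923 -> [27, 906, 834, 923]
  L2: h(27,906)=(27*31+906)%997=746 h(834,923)=(834*31+923)%997=855 -> [746, 855]
  L3: h(746,855)=(746*31+855)%997=53 -> [53]
  root = 53 != target 501
Candidate B: set leaf[2] = 74 -> leaves = [96, 42, 74, 74, 24, 90, 18]
  L0: [96, 42, 74, 74, 24, 90, 18]
  L1: h(96,42)=(96*31+42)%997=27 h(74,74)=(74*31+74)%997=374 h(24,90)=(24*31+90)%997=834 h(18,18)=(18*31+18)%997=576 -> [27, 374, 834, 576]
  L2: h(27,374)=(27*31+374)%997=214 h(834,576)=(834*31+576)%997=508 -> [214, 508]
  L3: h(214,508)=(214*31+508)%997=163 -> [163]
  root = 163 != target 501
Candidate C: set leaf[6] = 74 -> leaves = [96, 42, 59, 74, 24, 90, 74]
  L0: [96, 42, 59, 74, 24, 90, 74]
  L1: h(96,42)=(96*31+42)%997=27 h(59,74)=(59*31+74)%997=906 h(24,90)=(24*31+90)%997=834 h(74,74)=(74*31+74)%997=374 -> [27, 906, 834, 374]
  L2: h(27,906)=(27*31+906)%997=746 h(834,374)=(834*31+374)%997=306 -> [746, 306]
  L3: h(746,306)=(746*31+306)%997=501 -> [501]
  root = 501 == target 501  ** MATCH **
Candidate D: set leaf[1] = 77 -> leaves = [96, 77, 59, 74, 24, 90, 18]
  L0: [96, 77, 59, 74, 24, 90, 18]
  L1: h(96,77)=(96*31+77)%997=62 h(59,74)=(59*31+74)%997=906 h(24,90)=(24*31+90)%997=834 h(18,18)=(18*31+18)%997=576 -> [62, 906, 834, 576]
  L2: h(62,906)=(62*31+906)%997=834 h(834,576)=(834*31+576)%997=508 -> [834, 508]
  L3: h(834,508)=(834*31+508)%997=440 -> [440]
  root = 440 != target 501
Candidate C produces the target root.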